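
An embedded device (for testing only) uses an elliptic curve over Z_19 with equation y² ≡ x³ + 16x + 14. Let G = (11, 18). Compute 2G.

(2, 15)

tangent at (11, 18): λ = (3·11² + 16)/(2·18) ≡ 18/17. 17⁻¹ ≡ 9 (mod 19), so λ ≡ 18·9 ≡ 10.
  x = λ² - 11 - 11 = 100 - 22 ≡ 2; y = λ·(11 - 2) - 18 ≡ 15. → (2, 15)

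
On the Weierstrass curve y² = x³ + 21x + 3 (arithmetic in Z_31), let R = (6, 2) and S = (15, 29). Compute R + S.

(6, 2) + (15, 29). λ = (29 - 2)/(15 - 6) ≡ 27/9 mod 31. 9⁻¹ ≡ 7 (mod 31), so λ ≡ 3.
  x = λ² - 6 - 15 = 9 - 21 ≡ 19; y = λ·(6 - 19) - 2 ≡ 21. → (19, 21)

(19, 21)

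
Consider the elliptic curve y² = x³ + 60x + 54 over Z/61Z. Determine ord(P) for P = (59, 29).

11

2P: tangent at (59, 29): λ = (3·59² + 60)/(2·29) ≡ 11/58. 58⁻¹ ≡ 20 (mod 61) since 58·20 = 1160 ≡ 1, so λ ≡ 11·20 ≡ 37.
  x = λ² - 59 - 59 = 1369 - 118 ≡ 31; y = λ·(59 - 31) - 29 ≡ 31. → (31, 31)
3P: (31, 31) + (59, 29). λ = (29 - 31)/(59 - 31) ≡ 59/28 mod 61. 28⁻¹ ≡ 24 (mod 61), so λ ≡ 13.
  x = λ² - 31 - 59 = 169 - 90 ≡ 18; y = λ·(31 - 18) - 31 ≡ 16. → (18, 16)
4P: (18, 16) + (59, 29). λ = (29 - 16)/(59 - 18) ≡ 13/41 mod 61. 41⁻¹ ≡ 3 (mod 61) since 41·3 = 123 ≡ 1, so λ ≡ 39.
  x = λ² - 18 - 59 = 1521 - 77 ≡ 41; y = λ·(18 - 41) - 16 ≡ 2. → (41, 2)
5P: (41, 2) + (59, 29). λ = (29 - 2)/(59 - 41) ≡ 27/18 mod 61. 18⁻¹ ≡ 17 (mod 61), so λ ≡ 32.
  x = λ² - 41 - 59 = 1024 - 100 ≡ 9; y = λ·(41 - 9) - 2 ≡ 46. → (9, 46)
6P: (9, 46) + (59, 29). λ = (29 - 46)/(59 - 9) ≡ 44/50 mod 61. 50⁻¹ ≡ 11 (mod 61), so λ ≡ 57.
  x = λ² - 9 - 59 = 3249 - 68 ≡ 9; y = λ·(9 - 9) - 46 ≡ 15. → (9, 15)
7P: (9, 15) + (59, 29). λ = (29 - 15)/(59 - 9) ≡ 14/50 mod 61. 50⁻¹ ≡ 11 (mod 61), so λ ≡ 32.
  x = λ² - 9 - 59 = 1024 - 68 ≡ 41; y = λ·(9 - 41) - 15 ≡ 59. → (41, 59)
8P: (41, 59) + (59, 29). λ = (29 - 59)/(59 - 41) ≡ 31/18 mod 61. 18⁻¹ ≡ 17 (mod 61), so λ ≡ 39.
  x = λ² - 41 - 59 = 1521 - 100 ≡ 18; y = λ·(41 - 18) - 59 ≡ 45. → (18, 45)
9P: (18, 45) + (59, 29). λ = (29 - 45)/(59 - 18) ≡ 45/41 mod 61. 41⁻¹ ≡ 3 (mod 61) since 41·3 = 123 ≡ 1, so λ ≡ 13.
  x = λ² - 18 - 59 = 169 - 77 ≡ 31; y = λ·(18 - 31) - 45 ≡ 30. → (31, 30)
10P: (31, 30) + (59, 29). λ = (29 - 30)/(59 - 31) ≡ 60/28 mod 61. 28⁻¹ ≡ 24 (mod 61) since 28·24 = 672 ≡ 1, so λ ≡ 37.
  x = λ² - 31 - 59 = 1369 - 90 ≡ 59; y = λ·(31 - 59) - 30 ≡ 32. → (59, 32)
11P: (59, 32) + (59, 29): same x and y₁ ≡ -y₂, so the sum is O.
11P = O, so the order is 11.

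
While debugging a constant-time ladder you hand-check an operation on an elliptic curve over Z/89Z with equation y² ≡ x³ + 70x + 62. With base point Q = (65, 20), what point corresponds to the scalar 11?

(56, 68)

Repeated addition: build up to 11Q.
2Q: tangent at (65, 20): λ = (3·65² + 70)/(2·20) ≡ 18/40. 40⁻¹ ≡ 69 (mod 89) since 40·69 = 2760 ≡ 1, so λ ≡ 18·69 ≡ 85.
  x = λ² - 65 - 65 = 7225 - 130 ≡ 64; y = λ·(65 - 64) - 20 ≡ 65. → (64, 65)
3Q: (64, 65) + (65, 20). λ = (20 - 65)/(65 - 64) ≡ 44/1 mod 89. 1⁻¹ ≡ 1 (mod 89), so λ ≡ 44.
  x = λ² - 64 - 65 = 1936 - 129 ≡ 27; y = λ·(64 - 27) - 65 ≡ 50. → (27, 50)
4Q: (27, 50) + (65, 20). λ = (20 - 50)/(65 - 27) ≡ 59/38 mod 89. 38⁻¹ ≡ 82 (mod 89), so λ ≡ 32.
  x = λ² - 27 - 65 = 1024 - 92 ≡ 42; y = λ·(27 - 42) - 50 ≡ 4. → (42, 4)
5Q: (42, 4) + (65, 20). λ = (20 - 4)/(65 - 42) ≡ 16/23 mod 89. 23⁻¹ ≡ 31 (mod 89), so λ ≡ 51.
  x = λ² - 42 - 65 = 2601 - 107 ≡ 2; y = λ·(42 - 2) - 4 ≡ 78. → (2, 78)
6Q: (2, 78) + (65, 20). λ = (20 - 78)/(65 - 2) ≡ 31/63 mod 89. 63⁻¹ ≡ 65 (mod 89), so λ ≡ 57.
  x = λ² - 2 - 65 = 3249 - 67 ≡ 67; y = λ·(2 - 67) - 78 ≡ 44. → (67, 44)
7Q: (67, 44) + (65, 20). λ = (20 - 44)/(65 - 67) ≡ 65/87 mod 89. 87⁻¹ ≡ 44 (mod 89), so λ ≡ 12.
  x = λ² - 67 - 65 = 144 - 132 ≡ 12; y = λ·(67 - 12) - 44 ≡ 82. → (12, 82)
8Q: (12, 82) + (65, 20). λ = (20 - 82)/(65 - 12) ≡ 27/53 mod 89. 53⁻¹ ≡ 42 (mod 89) since 53·42 = 2226 ≡ 1, so λ ≡ 66.
  x = λ² - 12 - 65 = 4356 - 77 ≡ 7; y = λ·(12 - 7) - 82 ≡ 70. → (7, 70)
9Q: (7, 70) + (65, 20). λ = (20 - 70)/(65 - 7) ≡ 39/58 mod 89. 58⁻¹ ≡ 66 (mod 89), so λ ≡ 82.
  x = λ² - 7 - 65 = 6724 - 72 ≡ 66; y = λ·(7 - 66) - 70 ≡ 76. → (66, 76)
10Q: (66, 76) + (65, 20). λ = (20 - 76)/(65 - 66) ≡ 33/88 mod 89. 88⁻¹ ≡ 88 (mod 89) since 88·88 = 7744 ≡ 1, so λ ≡ 56.
  x = λ² - 66 - 65 = 3136 - 131 ≡ 68; y = λ·(66 - 68) - 76 ≡ 79. → (68, 79)
11Q: (68, 79) + (65, 20). λ = (20 - 79)/(65 - 68) ≡ 30/86 mod 89. 86⁻¹ ≡ 59 (mod 89), so λ ≡ 79.
  x = λ² - 68 - 65 = 6241 - 133 ≡ 56; y = λ·(68 - 56) - 79 ≡ 68. → (56, 68)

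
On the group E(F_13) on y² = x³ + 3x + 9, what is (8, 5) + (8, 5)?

tangent at (8, 5): λ = (3·8² + 3)/(2·5) ≡ 0/10. 10⁻¹ ≡ 4 (mod 13) since 10·4 = 40 ≡ 1, so λ ≡ 0·4 ≡ 0.
  x = λ² - 8 - 8 = 0 - 16 ≡ 10; y = λ·(8 - 10) - 5 ≡ 8. → (10, 8)

(10, 8)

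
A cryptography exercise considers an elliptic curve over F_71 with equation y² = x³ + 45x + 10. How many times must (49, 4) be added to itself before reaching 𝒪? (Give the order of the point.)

2P: tangent at (49, 4): λ = (3·49² + 45)/(2·4) ≡ 6/8. 8⁻¹ ≡ 9 (mod 71), so λ ≡ 6·9 ≡ 54.
  x = λ² - 49 - 49 = 2916 - 98 ≡ 49; y = λ·(49 - 49) - 4 ≡ 67. → (49, 67)
3P: (49, 67) + (49, 4): same x and y₁ ≡ -y₂, so the sum is 𝒪.
3P = 𝒪, so the order is 3.

3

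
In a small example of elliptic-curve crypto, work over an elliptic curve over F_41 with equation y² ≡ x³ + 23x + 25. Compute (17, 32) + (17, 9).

The two points share x = 17 and their y-coordinates satisfy 32 + 9 ≡ 0 (mod 41), so they are inverses. Their sum is O.

O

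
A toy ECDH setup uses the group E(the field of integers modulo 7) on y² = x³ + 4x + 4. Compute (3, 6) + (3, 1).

O

The two points share x = 3 and their y-coordinates satisfy 6 + 1 ≡ 0 (mod 7), so they are inverses. Their sum is 𝒪.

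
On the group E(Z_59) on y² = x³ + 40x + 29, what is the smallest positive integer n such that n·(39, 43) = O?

10

2P: tangent at (39, 43): λ = (3·39² + 40)/(2·43) ≡ 1/27. 27⁻¹ ≡ 35 (mod 59), so λ ≡ 1·35 ≡ 35.
  x = λ² - 39 - 39 = 1225 - 78 ≡ 26; y = λ·(39 - 26) - 43 ≡ 58. → (26, 58)
3P: (26, 58) + (39, 43). λ = (43 - 58)/(39 - 26) ≡ 44/13 mod 59. 13⁻¹ ≡ 50 (mod 59), so λ ≡ 17.
  x = λ² - 26 - 39 = 289 - 65 ≡ 47; y = λ·(26 - 47) - 58 ≡ 57. → (47, 57)
4P: (47, 57) + (39, 43). λ = (43 - 57)/(39 - 47) ≡ 45/51 mod 59. 51⁻¹ ≡ 22 (mod 59) since 51·22 = 1122 ≡ 1, so λ ≡ 46.
  x = λ² - 47 - 39 = 2116 - 86 ≡ 24; y = λ·(47 - 24) - 57 ≡ 57. → (24, 57)
5P: (24, 57) + (39, 43). λ = (43 - 57)/(39 - 24) ≡ 45/15 mod 59. 15⁻¹ ≡ 4 (mod 59) since 15·4 = 60 ≡ 1, so λ ≡ 3.
  x = λ² - 24 - 39 = 9 - 63 ≡ 5; y = λ·(24 - 5) - 57 ≡ 0. → (5, 0)
6P: (5, 0) + (39, 43). λ = (43 - 0)/(39 - 5) ≡ 43/34 mod 59. 34⁻¹ ≡ 33 (mod 59) since 34·33 = 1122 ≡ 1, so λ ≡ 3.
  x = λ² - 5 - 39 = 9 - 44 ≡ 24; y = λ·(5 - 24) - 0 ≡ 2. → (24, 2)
7P: (24, 2) + (39, 43). λ = (43 - 2)/(39 - 24) ≡ 41/15 mod 59. 15⁻¹ ≡ 4 (mod 59), so λ ≡ 46.
  x = λ² - 24 - 39 = 2116 - 63 ≡ 47; y = λ·(24 - 47) - 2 ≡ 2. → (47, 2)
8P: (47, 2) + (39, 43). λ = (43 - 2)/(39 - 47) ≡ 41/51 mod 59. 51⁻¹ ≡ 22 (mod 59) since 51·22 = 1122 ≡ 1, so λ ≡ 17.
  x = λ² - 47 - 39 = 289 - 86 ≡ 26; y = λ·(47 - 26) - 2 ≡ 1. → (26, 1)
9P: (26, 1) + (39, 43). λ = (43 - 1)/(39 - 26) ≡ 42/13 mod 59. 13⁻¹ ≡ 50 (mod 59) since 13·50 = 650 ≡ 1, so λ ≡ 35.
  x = λ² - 26 - 39 = 1225 - 65 ≡ 39; y = λ·(26 - 39) - 1 ≡ 16. → (39, 16)
10P: (39, 16) + (39, 43): same x and y₁ ≡ -y₂, so the sum is O.
10P = O, so the order is 10.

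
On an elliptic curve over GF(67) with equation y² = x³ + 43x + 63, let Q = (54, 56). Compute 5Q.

Double-and-add on 5 = (101)₂. Start with Q = (54, 56) for the leading 1-bit.
double: tangent at (54, 56): λ = (3·54² + 43)/(2·56) ≡ 14/45. 45⁻¹ ≡ 3 (mod 67) since 45·3 = 135 ≡ 1, so λ ≡ 14·3 ≡ 42.
  x = λ² - 54 - 54 = 1764 - 108 ≡ 48; y = λ·(54 - 48) - 56 ≡ 62. → (48, 62)
double: tangent at (48, 62): λ = (3·48² + 43)/(2·62) ≡ 54/57. 57⁻¹ ≡ 20 (mod 67), so λ ≡ 54·20 ≡ 8.
  x = λ² - 48 - 48 = 64 - 96 ≡ 35; y = λ·(48 - 35) - 62 ≡ 42. → (35, 42)
add Q: (35, 42) + (54, 56). λ = (56 - 42)/(54 - 35) ≡ 14/19 mod 67. 19⁻¹ ≡ 60 (mod 67), so λ ≡ 36.
  x = λ² - 35 - 54 = 1296 - 89 ≡ 1; y = λ·(35 - 1) - 42 ≡ 43. → (1, 43)

(1, 43)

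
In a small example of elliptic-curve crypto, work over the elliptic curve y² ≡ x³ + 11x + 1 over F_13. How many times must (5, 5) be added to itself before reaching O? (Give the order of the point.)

2P: tangent at (5, 5): λ = (3·5² + 11)/(2·5) ≡ 8/10. 10⁻¹ ≡ 4 (mod 13) since 10·4 = 40 ≡ 1, so λ ≡ 8·4 ≡ 6.
  x = λ² - 5 - 5 = 36 - 10 ≡ 0; y = λ·(5 - 0) - 5 ≡ 12. → (0, 12)
3P: (0, 12) + (5, 5). λ = (5 - 12)/(5 - 0) ≡ 6/5 mod 13. 5⁻¹ ≡ 8 (mod 13), so λ ≡ 9.
  x = λ² - 0 - 5 = 81 - 5 ≡ 11; y = λ·(0 - 11) - 12 ≡ 6. → (11, 6)
4P: (11, 6) + (5, 5). λ = (5 - 6)/(5 - 11) ≡ 12/7 mod 13. 7⁻¹ ≡ 2 (mod 13), so λ ≡ 11.
  x = λ² - 11 - 5 = 121 - 16 ≡ 1; y = λ·(11 - 1) - 6 ≡ 0. → (1, 0)
5P: (1, 0) + (5, 5). λ = (5 - 0)/(5 - 1) ≡ 5/4 mod 13. 4⁻¹ ≡ 10 (mod 13), so λ ≡ 11.
  x = λ² - 1 - 5 = 121 - 6 ≡ 11; y = λ·(1 - 11) - 0 ≡ 7. → (11, 7)
6P: (11, 7) + (5, 5). λ = (5 - 7)/(5 - 11) ≡ 11/7 mod 13. 7⁻¹ ≡ 2 (mod 13) since 7·2 = 14 ≡ 1, so λ ≡ 9.
  x = λ² - 11 - 5 = 81 - 16 ≡ 0; y = λ·(11 - 0) - 7 ≡ 1. → (0, 1)
7P: (0, 1) + (5, 5). λ = (5 - 1)/(5 - 0) ≡ 4/5 mod 13. 5⁻¹ ≡ 8 (mod 13), so λ ≡ 6.
  x = λ² - 0 - 5 = 36 - 5 ≡ 5; y = λ·(0 - 5) - 1 ≡ 8. → (5, 8)
8P: (5, 8) + (5, 5): same x and y₁ ≡ -y₂, so the sum is O.
8P = O, so the order is 8.

8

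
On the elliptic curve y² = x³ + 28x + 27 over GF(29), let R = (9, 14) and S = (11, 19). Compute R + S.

(9, 14) + (11, 19). λ = (19 - 14)/(11 - 9) ≡ 5/2 mod 29. 2⁻¹ ≡ 15 (mod 29), so λ ≡ 17.
  x = λ² - 9 - 11 = 289 - 20 ≡ 8; y = λ·(9 - 8) - 14 ≡ 3. → (8, 3)

(8, 3)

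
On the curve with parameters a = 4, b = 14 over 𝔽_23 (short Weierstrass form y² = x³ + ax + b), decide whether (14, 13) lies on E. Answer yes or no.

yes

y² = 13² ≡ 8; x³ + 4x + 14 = 2814 ≡ 8 (mod 23). 8 = 8.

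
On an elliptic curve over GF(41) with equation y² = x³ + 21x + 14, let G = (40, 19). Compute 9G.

(17, 35)

Double-and-add on 9 = (1001)₂. Start with G = (40, 19) for the leading 1-bit.
double: tangent at (40, 19): λ = (3·40² + 21)/(2·19) ≡ 24/38. 38⁻¹ ≡ 27 (mod 41), so λ ≡ 24·27 ≡ 33.
  x = λ² - 40 - 40 = 1089 - 80 ≡ 25; y = λ·(40 - 25) - 19 ≡ 25. → (25, 25)
double: tangent at (25, 25): λ = (3·25² + 21)/(2·25) ≡ 10/9. 9⁻¹ ≡ 32 (mod 41), so λ ≡ 10·32 ≡ 33.
  x = λ² - 25 - 25 = 1089 - 50 ≡ 14; y = λ·(25 - 14) - 25 ≡ 10. → (14, 10)
double: tangent at (14, 10): λ = (3·14² + 21)/(2·10) ≡ 35/20. 20⁻¹ ≡ 39 (mod 41), so λ ≡ 35·39 ≡ 12.
  x = λ² - 14 - 14 = 144 - 28 ≡ 34; y = λ·(14 - 34) - 10 ≡ 37. → (34, 37)
add G: (34, 37) + (40, 19). λ = (19 - 37)/(40 - 34) ≡ 23/6 mod 41. 6⁻¹ ≡ 7 (mod 41) since 6·7 = 42 ≡ 1, so λ ≡ 38.
  x = λ² - 34 - 40 = 1444 - 74 ≡ 17; y = λ·(34 - 17) - 37 ≡ 35. → (17, 35)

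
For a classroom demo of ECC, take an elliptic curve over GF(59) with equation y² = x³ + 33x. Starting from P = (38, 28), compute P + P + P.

Repeated addition: build up to 3P.
2P: tangent at (38, 28): λ = (3·38² + 33)/(2·28) ≡ 58/56. 56⁻¹ ≡ 39 (mod 59) since 56·39 = 2184 ≡ 1, so λ ≡ 58·39 ≡ 20.
  x = λ² - 38 - 38 = 400 - 76 ≡ 29; y = λ·(38 - 29) - 28 ≡ 34. → (29, 34)
3P: (29, 34) + (38, 28). λ = (28 - 34)/(38 - 29) ≡ 53/9 mod 59. 9⁻¹ ≡ 46 (mod 59), so λ ≡ 19.
  x = λ² - 29 - 38 = 361 - 67 ≡ 58; y = λ·(29 - 58) - 34 ≡ 5. → (58, 5)

(58, 5)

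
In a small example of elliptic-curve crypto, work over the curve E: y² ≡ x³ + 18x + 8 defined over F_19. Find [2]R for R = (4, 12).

(15, 10)

tangent at (4, 12): λ = (3·4² + 18)/(2·12) ≡ 9/5. 5⁻¹ ≡ 4 (mod 19) since 5·4 = 20 ≡ 1, so λ ≡ 9·4 ≡ 17.
  x = λ² - 4 - 4 = 289 - 8 ≡ 15; y = λ·(4 - 15) - 12 ≡ 10. → (15, 10)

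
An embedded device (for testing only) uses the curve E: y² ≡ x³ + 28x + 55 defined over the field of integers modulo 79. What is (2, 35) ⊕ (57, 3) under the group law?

(2, 35) + (57, 3). λ = (3 - 35)/(57 - 2) ≡ 47/55 mod 79. 55⁻¹ ≡ 23 (mod 79), so λ ≡ 54.
  x = λ² - 2 - 57 = 2916 - 59 ≡ 13; y = λ·(2 - 13) - 35 ≡ 3. → (13, 3)

(13, 3)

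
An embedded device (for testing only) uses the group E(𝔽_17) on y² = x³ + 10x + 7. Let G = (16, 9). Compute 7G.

(3, 9)

Double-and-add on 7 = (111)₂. Start with G = (16, 9) for the leading 1-bit.
double: tangent at (16, 9): λ = (3·16² + 10)/(2·9) ≡ 13/1. 1⁻¹ ≡ 1 (mod 17) since 1·1 = 1 ≡ 1, so λ ≡ 13·1 ≡ 13.
  x = λ² - 16 - 16 = 169 - 32 ≡ 1; y = λ·(16 - 1) - 9 ≡ 16. → (1, 16)
add G: (1, 16) + (16, 9). λ = (9 - 16)/(16 - 1) ≡ 10/15 mod 17. 15⁻¹ ≡ 8 (mod 17) since 15·8 = 120 ≡ 1, so λ ≡ 12.
  x = λ² - 1 - 16 = 144 - 17 ≡ 8; y = λ·(1 - 8) - 16 ≡ 2. → (8, 2)
double: tangent at (8, 2): λ = (3·8² + 10)/(2·2) ≡ 15/4. 4⁻¹ ≡ 13 (mod 17) since 4·13 = 52 ≡ 1, so λ ≡ 15·13 ≡ 8.
  x = λ² - 8 - 8 = 64 - 16 ≡ 14; y = λ·(8 - 14) - 2 ≡ 1. → (14, 1)
add G: (14, 1) + (16, 9). λ = (9 - 1)/(16 - 14) ≡ 8/2 mod 17. 2⁻¹ ≡ 9 (mod 17) since 2·9 = 18 ≡ 1, so λ ≡ 4.
  x = λ² - 14 - 16 = 16 - 30 ≡ 3; y = λ·(14 - 3) - 1 ≡ 9. → (3, 9)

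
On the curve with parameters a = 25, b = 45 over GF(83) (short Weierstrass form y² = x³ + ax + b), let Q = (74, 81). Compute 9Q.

(44, 80)

Double-and-add on 9 = (1001)₂. Start with Q = (74, 81) for the leading 1-bit.
double: tangent at (74, 81): λ = (3·74² + 25)/(2·81) ≡ 19/79. 79⁻¹ ≡ 62 (mod 83) since 79·62 = 4898 ≡ 1, so λ ≡ 19·62 ≡ 16.
  x = λ² - 74 - 74 = 256 - 148 ≡ 25; y = λ·(74 - 25) - 81 ≡ 39. → (25, 39)
double: tangent at (25, 39): λ = (3·25² + 25)/(2·39) ≡ 74/78. 78⁻¹ ≡ 33 (mod 83), so λ ≡ 74·33 ≡ 35.
  x = λ² - 25 - 25 = 1225 - 50 ≡ 13; y = λ·(25 - 13) - 39 ≡ 49. → (13, 49)
double: tangent at (13, 49): λ = (3·13² + 25)/(2·49) ≡ 34/15. 15⁻¹ ≡ 72 (mod 83) since 15·72 = 1080 ≡ 1, so λ ≡ 34·72 ≡ 41.
  x = λ² - 13 - 13 = 1681 - 26 ≡ 78; y = λ·(13 - 78) - 49 ≡ 25. → (78, 25)
add Q: (78, 25) + (74, 81). λ = (81 - 25)/(74 - 78) ≡ 56/79 mod 83. 79⁻¹ ≡ 62 (mod 83), so λ ≡ 69.
  x = λ² - 78 - 74 = 4761 - 152 ≡ 44; y = λ·(78 - 44) - 25 ≡ 80. → (44, 80)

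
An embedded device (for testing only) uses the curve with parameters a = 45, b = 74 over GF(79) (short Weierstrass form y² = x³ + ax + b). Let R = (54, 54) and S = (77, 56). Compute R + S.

(54, 54) + (77, 56). λ = (56 - 54)/(77 - 54) ≡ 2/23 mod 79. 23⁻¹ ≡ 55 (mod 79), so λ ≡ 31.
  x = λ² - 54 - 77 = 961 - 131 ≡ 40; y = λ·(54 - 40) - 54 ≡ 64. → (40, 64)

(40, 64)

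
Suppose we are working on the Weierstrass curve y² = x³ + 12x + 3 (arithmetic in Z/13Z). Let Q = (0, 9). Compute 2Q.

(12, 9)

tangent at (0, 9): λ = (3·0² + 12)/(2·9) ≡ 12/5. 5⁻¹ ≡ 8 (mod 13), so λ ≡ 12·8 ≡ 5.
  x = λ² - 0 - 0 = 25 - 0 ≡ 12; y = λ·(0 - 12) - 9 ≡ 9. → (12, 9)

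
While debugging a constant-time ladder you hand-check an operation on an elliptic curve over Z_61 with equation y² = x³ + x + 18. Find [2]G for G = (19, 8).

tangent at (19, 8): λ = (3·19² + 1)/(2·8) ≡ 47/16. 16⁻¹ ≡ 42 (mod 61), so λ ≡ 47·42 ≡ 22.
  x = λ² - 19 - 19 = 484 - 38 ≡ 19; y = λ·(19 - 19) - 8 ≡ 53. → (19, 53)

(19, 53)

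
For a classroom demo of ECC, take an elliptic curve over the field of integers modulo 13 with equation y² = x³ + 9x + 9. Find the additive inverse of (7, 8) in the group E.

-(7, 8) = (7, -8 mod 13) = (7, 5).

(7, 5)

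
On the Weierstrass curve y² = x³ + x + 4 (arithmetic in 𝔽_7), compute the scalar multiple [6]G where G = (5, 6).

Double-and-add on 6 = (110)₂. Start with G = (5, 6) for the leading 1-bit.
double: tangent at (5, 6): λ = (3·5² + 1)/(2·6) ≡ 6/5. 5⁻¹ ≡ 3 (mod 7), so λ ≡ 6·3 ≡ 4.
  x = λ² - 5 - 5 = 16 - 10 ≡ 6; y = λ·(5 - 6) - 6 ≡ 4. → (6, 4)
add G: (6, 4) + (5, 6). λ = (6 - 4)/(5 - 6) ≡ 2/6 mod 7. 6⁻¹ ≡ 6 (mod 7), so λ ≡ 5.
  x = λ² - 6 - 5 = 25 - 11 ≡ 0; y = λ·(6 - 0) - 4 ≡ 5. → (0, 5)
double: tangent at (0, 5): λ = (3·0² + 1)/(2·5) ≡ 1/3. 3⁻¹ ≡ 5 (mod 7) since 3·5 = 15 ≡ 1, so λ ≡ 1·5 ≡ 5.
  x = λ² - 0 - 0 = 25 - 0 ≡ 4; y = λ·(0 - 4) - 5 ≡ 3. → (4, 3)

(4, 3)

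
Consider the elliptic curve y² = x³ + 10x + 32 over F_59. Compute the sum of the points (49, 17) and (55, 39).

(34, 38)

(49, 17) + (55, 39). λ = (39 - 17)/(55 - 49) ≡ 22/6 mod 59. 6⁻¹ ≡ 10 (mod 59) since 6·10 = 60 ≡ 1, so λ ≡ 43.
  x = λ² - 49 - 55 = 1849 - 104 ≡ 34; y = λ·(49 - 34) - 17 ≡ 38. → (34, 38)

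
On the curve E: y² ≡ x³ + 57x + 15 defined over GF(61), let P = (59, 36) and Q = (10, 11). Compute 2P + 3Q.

(12, 29)

First 2P:
Repeated addition: build up to 2P.
2P: tangent at (59, 36): λ = (3·59² + 57)/(2·36) ≡ 8/11. 11⁻¹ ≡ 50 (mod 61) since 11·50 = 550 ≡ 1, so λ ≡ 8·50 ≡ 34.
  x = λ² - 59 - 59 = 1156 - 118 ≡ 1; y = λ·(59 - 1) - 36 ≡ 45. → (1, 45)
2P = (1, 45).
Next 3Q:
Repeated addition: build up to 3Q.
2Q: tangent at (10, 11): λ = (3·10² + 57)/(2·11) ≡ 52/22. 22⁻¹ ≡ 25 (mod 61) since 22·25 = 550 ≡ 1, so λ ≡ 52·25 ≡ 19.
  x = λ² - 10 - 10 = 361 - 20 ≡ 36; y = λ·(10 - 36) - 11 ≡ 44. → (36, 44)
3Q: (36, 44) + (10, 11). λ = (11 - 44)/(10 - 36) ≡ 28/35 mod 61. 35⁻¹ ≡ 7 (mod 61), so λ ≡ 13.
  x = λ² - 36 - 10 = 169 - 46 ≡ 1; y = λ·(36 - 1) - 44 ≡ 45. → (1, 45)
3Q = (1, 45).
Finally 2P + 3Q:
tangent at (1, 45): λ = (3·1² + 57)/(2·45) ≡ 60/29. 29⁻¹ ≡ 40 (mod 61) since 29·40 = 1160 ≡ 1, so λ ≡ 60·40 ≡ 21.
  x = λ² - 1 - 1 = 441 - 2 ≡ 12; y = λ·(1 - 12) - 45 ≡ 29. → (12, 29)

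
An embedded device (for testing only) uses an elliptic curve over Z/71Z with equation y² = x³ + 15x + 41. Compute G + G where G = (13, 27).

(28, 41)

tangent at (13, 27): λ = (3·13² + 15)/(2·27) ≡ 25/54. 54⁻¹ ≡ 25 (mod 71), so λ ≡ 25·25 ≡ 57.
  x = λ² - 13 - 13 = 3249 - 26 ≡ 28; y = λ·(13 - 28) - 27 ≡ 41. → (28, 41)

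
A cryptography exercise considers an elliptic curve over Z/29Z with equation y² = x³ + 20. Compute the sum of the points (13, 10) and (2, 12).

(13, 10) + (2, 12). λ = (12 - 10)/(2 - 13) ≡ 2/18 mod 29. 18⁻¹ ≡ 21 (mod 29), so λ ≡ 13.
  x = λ² - 13 - 2 = 169 - 15 ≡ 9; y = λ·(13 - 9) - 10 ≡ 13. → (9, 13)

(9, 13)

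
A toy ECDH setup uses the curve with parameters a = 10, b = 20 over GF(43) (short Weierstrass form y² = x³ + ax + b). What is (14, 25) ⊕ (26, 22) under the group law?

(38, 24)

(14, 25) + (26, 22). λ = (22 - 25)/(26 - 14) ≡ 40/12 mod 43. 12⁻¹ ≡ 18 (mod 43), so λ ≡ 32.
  x = λ² - 14 - 26 = 1024 - 40 ≡ 38; y = λ·(14 - 38) - 25 ≡ 24. → (38, 24)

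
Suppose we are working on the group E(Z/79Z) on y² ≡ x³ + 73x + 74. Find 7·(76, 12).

(42, 19)

Write G = (76, 12).
Double-and-add on 7 = (111)₂. Start with G = (76, 12) for the leading 1-bit.
double: tangent at (76, 12): λ = (3·76² + 73)/(2·12) ≡ 21/24. 24⁻¹ ≡ 56 (mod 79), so λ ≡ 21·56 ≡ 70.
  x = λ² - 76 - 76 = 4900 - 152 ≡ 8; y = λ·(76 - 8) - 12 ≡ 8. → (8, 8)
add G: (8, 8) + (76, 12). λ = (12 - 8)/(76 - 8) ≡ 4/68 mod 79. 68⁻¹ ≡ 43 (mod 79) since 68·43 = 2924 ≡ 1, so λ ≡ 14.
  x = λ² - 8 - 76 = 196 - 84 ≡ 33; y = λ·(8 - 33) - 8 ≡ 37. → (33, 37)
double: tangent at (33, 37): λ = (3·33² + 73)/(2·37) ≡ 22/74. 74⁻¹ ≡ 63 (mod 79), so λ ≡ 22·63 ≡ 43.
  x = λ² - 33 - 33 = 1849 - 66 ≡ 45; y = λ·(33 - 45) - 37 ≡ 0. → (45, 0)
add G: (45, 0) + (76, 12). λ = (12 - 0)/(76 - 45) ≡ 12/31 mod 79. 31⁻¹ ≡ 51 (mod 79) since 31·51 = 1581 ≡ 1, so λ ≡ 59.
  x = λ² - 45 - 76 = 3481 - 121 ≡ 42; y = λ·(45 - 42) - 0 ≡ 19. → (42, 19)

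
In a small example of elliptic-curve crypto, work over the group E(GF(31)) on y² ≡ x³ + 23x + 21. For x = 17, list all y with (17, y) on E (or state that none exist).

x³ + 23x + 21 = 5325 ≡ 24 (mod 31).
24 is a non-residue mod 31; no y exists.

none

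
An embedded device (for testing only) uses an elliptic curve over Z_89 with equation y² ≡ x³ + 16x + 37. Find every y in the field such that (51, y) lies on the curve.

2, 87

x³ + 16x + 37 = 133504 ≡ 4 (mod 89).
Square roots of 4 mod 89: 2 and 87 (since 2² = 4 ≡ 4).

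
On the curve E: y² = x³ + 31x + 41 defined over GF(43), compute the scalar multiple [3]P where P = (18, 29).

O

Repeated addition: build up to 3P.
2P: tangent at (18, 29): λ = (3·18² + 31)/(2·29) ≡ 14/15. 15⁻¹ ≡ 23 (mod 43), so λ ≡ 14·23 ≡ 21.
  x = λ² - 18 - 18 = 441 - 36 ≡ 18; y = λ·(18 - 18) - 29 ≡ 14. → (18, 14)
3P: (18, 14) + (18, 29): same x and y₁ ≡ -y₂, so the sum is the point at infinity.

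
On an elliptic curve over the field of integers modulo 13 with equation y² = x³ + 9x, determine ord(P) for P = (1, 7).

2P: tangent at (1, 7): λ = (3·1² + 9)/(2·7) ≡ 12/1. 1⁻¹ ≡ 1 (mod 13), so λ ≡ 12·1 ≡ 12.
  x = λ² - 1 - 1 = 144 - 2 ≡ 12; y = λ·(1 - 12) - 7 ≡ 4. → (12, 4)
3P: (12, 4) + (1, 7). λ = (7 - 4)/(1 - 12) ≡ 3/2 mod 13. 2⁻¹ ≡ 7 (mod 13), so λ ≡ 8.
  x = λ² - 12 - 1 = 64 - 13 ≡ 12; y = λ·(12 - 12) - 4 ≡ 9. → (12, 9)
4P: (12, 9) + (1, 7). λ = (7 - 9)/(1 - 12) ≡ 11/2 mod 13. 2⁻¹ ≡ 7 (mod 13), so λ ≡ 12.
  x = λ² - 12 - 1 = 144 - 13 ≡ 1; y = λ·(12 - 1) - 9 ≡ 6. → (1, 6)
5P: (1, 6) + (1, 7): same x and y₁ ≡ -y₂, so the sum is O.
5P = O, so the order is 5.

5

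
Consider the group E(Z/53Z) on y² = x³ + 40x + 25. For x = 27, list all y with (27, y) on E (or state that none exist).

none

x³ + 40x + 25 = 20788 ≡ 12 (mod 53).
12 is a non-residue mod 53; no y exists.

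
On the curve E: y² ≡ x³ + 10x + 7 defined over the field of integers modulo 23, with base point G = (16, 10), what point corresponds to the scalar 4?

Double-and-add on 4 = (100)₂. Start with G = (16, 10) for the leading 1-bit.
double: tangent at (16, 10): λ = (3·16² + 10)/(2·10) ≡ 19/20. 20⁻¹ ≡ 15 (mod 23), so λ ≡ 19·15 ≡ 9.
  x = λ² - 16 - 16 = 81 - 32 ≡ 3; y = λ·(16 - 3) - 10 ≡ 15. → (3, 15)
double: tangent at (3, 15): λ = (3·3² + 10)/(2·15) ≡ 14/7. 7⁻¹ ≡ 10 (mod 23) since 7·10 = 70 ≡ 1, so λ ≡ 14·10 ≡ 2.
  x = λ² - 3 - 3 = 4 - 6 ≡ 21; y = λ·(3 - 21) - 15 ≡ 18. → (21, 18)

(21, 18)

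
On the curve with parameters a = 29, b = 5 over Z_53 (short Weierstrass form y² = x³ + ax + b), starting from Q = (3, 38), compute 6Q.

Repeated addition: build up to 6Q.
2Q: tangent at (3, 38): λ = (3·3² + 29)/(2·38) ≡ 3/23. 23⁻¹ ≡ 30 (mod 53) since 23·30 = 690 ≡ 1, so λ ≡ 3·30 ≡ 37.
  x = λ² - 3 - 3 = 1369 - 6 ≡ 38; y = λ·(3 - 38) - 38 ≡ 45. → (38, 45)
3Q: (38, 45) + (3, 38). λ = (38 - 45)/(3 - 38) ≡ 46/18 mod 53. 18⁻¹ ≡ 3 (mod 53), so λ ≡ 32.
  x = λ² - 38 - 3 = 1024 - 41 ≡ 29; y = λ·(38 - 29) - 45 ≡ 31. → (29, 31)
4Q: (29, 31) + (3, 38). λ = (38 - 31)/(3 - 29) ≡ 7/27 mod 53. 27⁻¹ ≡ 2 (mod 53), so λ ≡ 14.
  x = λ² - 29 - 3 = 196 - 32 ≡ 5; y = λ·(29 - 5) - 31 ≡ 40. → (5, 40)
5Q: (5, 40) + (3, 38). λ = (38 - 40)/(3 - 5) ≡ 51/51 mod 53. 51⁻¹ ≡ 26 (mod 53), so λ ≡ 1.
  x = λ² - 5 - 3 = 1 - 8 ≡ 46; y = λ·(5 - 46) - 40 ≡ 25. → (46, 25)
6Q: (46, 25) + (3, 38). λ = (38 - 25)/(3 - 46) ≡ 13/10 mod 53. 10⁻¹ ≡ 16 (mod 53), so λ ≡ 49.
  x = λ² - 46 - 3 = 2401 - 49 ≡ 20; y = λ·(46 - 20) - 25 ≡ 30. → (20, 30)

(20, 30)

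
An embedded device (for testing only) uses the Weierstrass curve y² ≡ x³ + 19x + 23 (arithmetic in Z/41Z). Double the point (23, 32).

tangent at (23, 32): λ = (3·23² + 19)/(2·32) ≡ 7/23. 23⁻¹ ≡ 25 (mod 41), so λ ≡ 7·25 ≡ 11.
  x = λ² - 23 - 23 = 121 - 46 ≡ 34; y = λ·(23 - 34) - 32 ≡ 11. → (34, 11)

(34, 11)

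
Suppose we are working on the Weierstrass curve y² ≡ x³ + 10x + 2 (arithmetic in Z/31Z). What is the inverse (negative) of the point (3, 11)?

-(3, 11) = (3, -11 mod 31) = (3, 20).

(3, 20)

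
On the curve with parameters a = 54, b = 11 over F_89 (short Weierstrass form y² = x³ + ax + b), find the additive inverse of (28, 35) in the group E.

-(28, 35) = (28, -35 mod 89) = (28, 54).

(28, 54)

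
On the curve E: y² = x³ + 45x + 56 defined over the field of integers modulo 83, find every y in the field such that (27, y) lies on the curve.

x³ + 45x + 56 = 20954 ≡ 38 (mod 83).
Square roots of 38 mod 83: 11 and 72 (since 11² = 121 ≡ 38).

11, 72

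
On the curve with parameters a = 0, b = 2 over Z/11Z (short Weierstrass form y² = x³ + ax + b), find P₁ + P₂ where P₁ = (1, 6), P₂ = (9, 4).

(10, 10)

(1, 6) + (9, 4). λ = (4 - 6)/(9 - 1) ≡ 9/8 mod 11. 8⁻¹ ≡ 7 (mod 11), so λ ≡ 8.
  x = λ² - 1 - 9 = 64 - 10 ≡ 10; y = λ·(1 - 10) - 6 ≡ 10. → (10, 10)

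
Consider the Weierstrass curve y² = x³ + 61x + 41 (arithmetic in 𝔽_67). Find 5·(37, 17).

(14, 50)

Write G = (37, 17).
Double-and-add on 5 = (101)₂. Start with G = (37, 17) for the leading 1-bit.
double: tangent at (37, 17): λ = (3·37² + 61)/(2·17) ≡ 14/34. 34⁻¹ ≡ 2 (mod 67), so λ ≡ 14·2 ≡ 28.
  x = λ² - 37 - 37 = 784 - 74 ≡ 40; y = λ·(37 - 40) - 17 ≡ 33. → (40, 33)
double: tangent at (40, 33): λ = (3·40² + 61)/(2·33) ≡ 37/66. 66⁻¹ ≡ 66 (mod 67) since 66·66 = 4356 ≡ 1, so λ ≡ 37·66 ≡ 30.
  x = λ² - 40 - 40 = 900 - 80 ≡ 16; y = λ·(40 - 16) - 33 ≡ 17. → (16, 17)
add G: (16, 17) + (37, 17). λ = (17 - 17)/(37 - 16) ≡ 0/21 mod 67. 21⁻¹ ≡ 16 (mod 67), so λ ≡ 0.
  x = λ² - 16 - 37 = 0 - 53 ≡ 14; y = λ·(16 - 14) - 17 ≡ 50. → (14, 50)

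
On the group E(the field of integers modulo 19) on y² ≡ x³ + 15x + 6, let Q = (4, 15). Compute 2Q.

(8, 7)

tangent at (4, 15): λ = (3·4² + 15)/(2·15) ≡ 6/11. 11⁻¹ ≡ 7 (mod 19), so λ ≡ 6·7 ≡ 4.
  x = λ² - 4 - 4 = 16 - 8 ≡ 8; y = λ·(4 - 8) - 15 ≡ 7. → (8, 7)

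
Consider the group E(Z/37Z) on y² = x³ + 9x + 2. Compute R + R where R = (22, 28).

(31, 18)

tangent at (22, 28): λ = (3·22² + 9)/(2·28) ≡ 18/19. 19⁻¹ ≡ 2 (mod 37) since 19·2 = 38 ≡ 1, so λ ≡ 18·2 ≡ 36.
  x = λ² - 22 - 22 = 1296 - 44 ≡ 31; y = λ·(22 - 31) - 28 ≡ 18. → (31, 18)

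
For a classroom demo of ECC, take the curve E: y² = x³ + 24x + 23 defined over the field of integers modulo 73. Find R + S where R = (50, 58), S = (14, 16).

(50, 58) + (14, 16). λ = (16 - 58)/(14 - 50) ≡ 31/37 mod 73. 37⁻¹ ≡ 2 (mod 73) since 37·2 = 74 ≡ 1, so λ ≡ 62.
  x = λ² - 50 - 14 = 3844 - 64 ≡ 57; y = λ·(50 - 57) - 58 ≡ 19. → (57, 19)

(57, 19)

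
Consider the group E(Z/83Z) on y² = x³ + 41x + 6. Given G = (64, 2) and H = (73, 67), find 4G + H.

(45, 4)

First 4G:
Repeated addition: build up to 4G.
2G: tangent at (64, 2): λ = (3·64² + 41)/(2·2) ≡ 45/4. 4⁻¹ ≡ 21 (mod 83), so λ ≡ 45·21 ≡ 32.
  x = λ² - 64 - 64 = 1024 - 128 ≡ 66; y = λ·(64 - 66) - 2 ≡ 17. → (66, 17)
3G: (66, 17) + (64, 2). λ = (2 - 17)/(64 - 66) ≡ 68/81 mod 83. 81⁻¹ ≡ 41 (mod 83), so λ ≡ 49.
  x = λ² - 66 - 64 = 2401 - 130 ≡ 30; y = λ·(66 - 30) - 17 ≡ 4. → (30, 4)
4G: (30, 4) + (64, 2). λ = (2 - 4)/(64 - 30) ≡ 81/34 mod 83. 34⁻¹ ≡ 22 (mod 83), so λ ≡ 39.
  x = λ² - 30 - 64 = 1521 - 94 ≡ 16; y = λ·(30 - 16) - 4 ≡ 44. → (16, 44)
4G = (16, 44).
Finally 4G + H:
(16, 44) + (73, 67). λ = (67 - 44)/(73 - 16) ≡ 23/57 mod 83. 57⁻¹ ≡ 67 (mod 83), so λ ≡ 47.
  x = λ² - 16 - 73 = 2209 - 89 ≡ 45; y = λ·(16 - 45) - 44 ≡ 4. → (45, 4)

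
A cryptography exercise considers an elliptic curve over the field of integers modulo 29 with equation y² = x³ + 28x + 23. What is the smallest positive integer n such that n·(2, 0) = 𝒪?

2P: (2, 0) + (2, 0): same x and y₁ ≡ -y₂, so the sum is 𝒪.
2P = 𝒪, so the order is 2.

2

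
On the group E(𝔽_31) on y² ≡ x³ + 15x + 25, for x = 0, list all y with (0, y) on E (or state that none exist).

5, 26

x³ + 15x + 25 = 25 ≡ 25 (mod 31).
Square roots of 25 mod 31: 5 and 26 (since 5² = 25 ≡ 25).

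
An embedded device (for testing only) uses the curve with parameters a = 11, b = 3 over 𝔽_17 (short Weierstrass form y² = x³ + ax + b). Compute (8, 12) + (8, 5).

O

The two points share x = 8 and their y-coordinates satisfy 12 + 5 ≡ 0 (mod 17), so they are inverses. Their sum is O.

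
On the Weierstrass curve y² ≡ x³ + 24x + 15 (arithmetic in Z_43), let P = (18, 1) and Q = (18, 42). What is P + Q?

O

The two points share x = 18 and their y-coordinates satisfy 1 + 42 ≡ 0 (mod 43), so they are inverses. Their sum is 𝒪.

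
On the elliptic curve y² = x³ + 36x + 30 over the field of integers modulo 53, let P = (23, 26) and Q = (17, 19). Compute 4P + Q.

First 4P:
Double-and-add on 4 = (100)₂. Start with P = (23, 26) for the leading 1-bit.
double: tangent at (23, 26): λ = (3·23² + 36)/(2·26) ≡ 33/52. 52⁻¹ ≡ 52 (mod 53), so λ ≡ 33·52 ≡ 20.
  x = λ² - 23 - 23 = 400 - 46 ≡ 36; y = λ·(23 - 36) - 26 ≡ 32. → (36, 32)
double: tangent at (36, 32): λ = (3·36² + 36)/(2·32) ≡ 2/11. 11⁻¹ ≡ 29 (mod 53) since 11·29 = 319 ≡ 1, so λ ≡ 2·29 ≡ 5.
  x = λ² - 36 - 36 = 25 - 72 ≡ 6; y = λ·(36 - 6) - 32 ≡ 12. → (6, 12)
4P = (6, 12).
Finally 4P + Q:
(6, 12) + (17, 19). λ = (19 - 12)/(17 - 6) ≡ 7/11 mod 53. 11⁻¹ ≡ 29 (mod 53) since 11·29 = 319 ≡ 1, so λ ≡ 44.
  x = λ² - 6 - 17 = 1936 - 23 ≡ 5; y = λ·(6 - 5) - 12 ≡ 32. → (5, 32)

(5, 32)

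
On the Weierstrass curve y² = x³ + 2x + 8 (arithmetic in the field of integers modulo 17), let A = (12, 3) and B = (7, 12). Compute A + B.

(6, 10)

(12, 3) + (7, 12). λ = (12 - 3)/(7 - 12) ≡ 9/12 mod 17. 12⁻¹ ≡ 10 (mod 17), so λ ≡ 5.
  x = λ² - 12 - 7 = 25 - 19 ≡ 6; y = λ·(12 - 6) - 3 ≡ 10. → (6, 10)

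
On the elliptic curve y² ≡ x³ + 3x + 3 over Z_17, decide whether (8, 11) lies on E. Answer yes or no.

y² = 11² ≡ 2; x³ + 3x + 3 = 539 ≡ 12 (mod 17). 2 ≠ 12.

no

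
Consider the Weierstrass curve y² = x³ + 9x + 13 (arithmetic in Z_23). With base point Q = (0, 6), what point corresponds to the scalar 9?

(12, 3)

Double-and-add on 9 = (1001)₂. Start with Q = (0, 6) for the leading 1-bit.
double: tangent at (0, 6): λ = (3·0² + 9)/(2·6) ≡ 9/12. 12⁻¹ ≡ 2 (mod 23), so λ ≡ 9·2 ≡ 18.
  x = λ² - 0 - 0 = 324 - 0 ≡ 2; y = λ·(0 - 2) - 6 ≡ 4. → (2, 4)
double: tangent at (2, 4): λ = (3·2² + 9)/(2·4) ≡ 21/8. 8⁻¹ ≡ 3 (mod 23), so λ ≡ 21·3 ≡ 17.
  x = λ² - 2 - 2 = 289 - 4 ≡ 9; y = λ·(2 - 9) - 4 ≡ 15. → (9, 15)
double: tangent at (9, 15): λ = (3·9² + 9)/(2·15) ≡ 22/7. 7⁻¹ ≡ 10 (mod 23) since 7·10 = 70 ≡ 1, so λ ≡ 22·10 ≡ 13.
  x = λ² - 9 - 9 = 169 - 18 ≡ 13; y = λ·(9 - 13) - 15 ≡ 2. → (13, 2)
add Q: (13, 2) + (0, 6). λ = (6 - 2)/(0 - 13) ≡ 4/10 mod 23. 10⁻¹ ≡ 7 (mod 23), so λ ≡ 5.
  x = λ² - 13 - 0 = 25 - 13 ≡ 12; y = λ·(13 - 12) - 2 ≡ 3. → (12, 3)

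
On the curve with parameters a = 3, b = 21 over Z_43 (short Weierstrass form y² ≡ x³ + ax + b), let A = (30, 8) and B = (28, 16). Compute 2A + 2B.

First 2A:
Repeated addition: build up to 2A.
2A: tangent at (30, 8): λ = (3·30² + 3)/(2·8) ≡ 37/16. 16⁻¹ ≡ 35 (mod 43), so λ ≡ 37·35 ≡ 5.
  x = λ² - 30 - 30 = 25 - 60 ≡ 8; y = λ·(30 - 8) - 8 ≡ 16. → (8, 16)
2A = (8, 16).
Next 2B:
Repeated addition: build up to 2B.
2B: tangent at (28, 16): λ = (3·28² + 3)/(2·16) ≡ 33/32. 32⁻¹ ≡ 39 (mod 43), so λ ≡ 33·39 ≡ 40.
  x = λ² - 28 - 28 = 1600 - 56 ≡ 39; y = λ·(28 - 39) - 16 ≡ 17. → (39, 17)
2B = (39, 17).
Finally 2A + 2B:
(8, 16) + (39, 17). λ = (17 - 16)/(39 - 8) ≡ 1/31 mod 43. 31⁻¹ ≡ 25 (mod 43), so λ ≡ 25.
  x = λ² - 8 - 39 = 625 - 47 ≡ 19; y = λ·(8 - 19) - 16 ≡ 10. → (19, 10)

(19, 10)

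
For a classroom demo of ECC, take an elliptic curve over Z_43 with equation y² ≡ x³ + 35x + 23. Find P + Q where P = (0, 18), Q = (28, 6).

(0, 18) + (28, 6). λ = (6 - 18)/(28 - 0) ≡ 31/28 mod 43. 28⁻¹ ≡ 20 (mod 43), so λ ≡ 18.
  x = λ² - 0 - 28 = 324 - 28 ≡ 38; y = λ·(0 - 38) - 18 ≡ 29. → (38, 29)

(38, 29)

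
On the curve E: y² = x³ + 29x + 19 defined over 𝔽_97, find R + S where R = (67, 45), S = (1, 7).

(41, 17)

(67, 45) + (1, 7). λ = (7 - 45)/(1 - 67) ≡ 59/31 mod 97. 31⁻¹ ≡ 72 (mod 97), so λ ≡ 77.
  x = λ² - 67 - 1 = 5929 - 68 ≡ 41; y = λ·(67 - 41) - 45 ≡ 17. → (41, 17)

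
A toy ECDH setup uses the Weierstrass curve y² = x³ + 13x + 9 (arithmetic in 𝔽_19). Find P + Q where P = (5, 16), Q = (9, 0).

(5, 16) + (9, 0). λ = (0 - 16)/(9 - 5) ≡ 3/4 mod 19. 4⁻¹ ≡ 5 (mod 19) since 4·5 = 20 ≡ 1, so λ ≡ 15.
  x = λ² - 5 - 9 = 225 - 14 ≡ 2; y = λ·(5 - 2) - 16 ≡ 10. → (2, 10)

(2, 10)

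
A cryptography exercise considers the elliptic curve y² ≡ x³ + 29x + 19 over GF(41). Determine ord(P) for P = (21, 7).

2P: tangent at (21, 7): λ = (3·21² + 29)/(2·7) ≡ 40/14. 14⁻¹ ≡ 3 (mod 41) since 14·3 = 42 ≡ 1, so λ ≡ 40·3 ≡ 38.
  x = λ² - 21 - 21 = 1444 - 42 ≡ 8; y = λ·(21 - 8) - 7 ≡ 36. → (8, 36)
3P: (8, 36) + (21, 7). λ = (7 - 36)/(21 - 8) ≡ 12/13 mod 41. 13⁻¹ ≡ 19 (mod 41), so λ ≡ 23.
  x = λ² - 8 - 21 = 529 - 29 ≡ 8; y = λ·(8 - 8) - 36 ≡ 5. → (8, 5)
4P: (8, 5) + (21, 7). λ = (7 - 5)/(21 - 8) ≡ 2/13 mod 41. 13⁻¹ ≡ 19 (mod 41) since 13·19 = 247 ≡ 1, so λ ≡ 38.
  x = λ² - 8 - 21 = 1444 - 29 ≡ 21; y = λ·(8 - 21) - 5 ≡ 34. → (21, 34)
5P: (21, 34) + (21, 7): same x and y₁ ≡ -y₂, so the sum is O.
5P = O, so the order is 5.

5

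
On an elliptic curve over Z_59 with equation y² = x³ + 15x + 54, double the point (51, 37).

(20, 25)

tangent at (51, 37): λ = (3·51² + 15)/(2·37) ≡ 30/15. 15⁻¹ ≡ 4 (mod 59) since 15·4 = 60 ≡ 1, so λ ≡ 30·4 ≡ 2.
  x = λ² - 51 - 51 = 4 - 102 ≡ 20; y = λ·(51 - 20) - 37 ≡ 25. → (20, 25)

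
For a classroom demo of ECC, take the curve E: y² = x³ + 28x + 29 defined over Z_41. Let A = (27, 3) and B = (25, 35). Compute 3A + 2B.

First 3A:
Repeated addition: build up to 3A.
2A: tangent at (27, 3): λ = (3·27² + 28)/(2·3) ≡ 1/6. 6⁻¹ ≡ 7 (mod 41), so λ ≡ 1·7 ≡ 7.
  x = λ² - 27 - 27 = 49 - 54 ≡ 36; y = λ·(27 - 36) - 3 ≡ 16. → (36, 16)
3A: (36, 16) + (27, 3). λ = (3 - 16)/(27 - 36) ≡ 28/32 mod 41. 32⁻¹ ≡ 9 (mod 41), so λ ≡ 6.
  x = λ² - 36 - 27 = 36 - 63 ≡ 14; y = λ·(36 - 14) - 16 ≡ 34. → (14, 34)
3A = (14, 34).
Next 2B:
Repeated addition: build up to 2B.
2B: tangent at (25, 35): λ = (3·25² + 28)/(2·35) ≡ 17/29. 29⁻¹ ≡ 17 (mod 41), so λ ≡ 17·17 ≡ 2.
  x = λ² - 25 - 25 = 4 - 50 ≡ 36; y = λ·(25 - 36) - 35 ≡ 25. → (36, 25)
2B = (36, 25).
Finally 3A + 2B:
(14, 34) + (36, 25). λ = (25 - 34)/(36 - 14) ≡ 32/22 mod 41. 22⁻¹ ≡ 28 (mod 41), so λ ≡ 35.
  x = λ² - 14 - 36 = 1225 - 50 ≡ 27; y = λ·(14 - 27) - 34 ≡ 3. → (27, 3)

(27, 3)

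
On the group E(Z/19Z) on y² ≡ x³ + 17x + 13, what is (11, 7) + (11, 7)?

(16, 12)

tangent at (11, 7): λ = (3·11² + 17)/(2·7) ≡ 0/14. 14⁻¹ ≡ 15 (mod 19) since 14·15 = 210 ≡ 1, so λ ≡ 0·15 ≡ 0.
  x = λ² - 11 - 11 = 0 - 22 ≡ 16; y = λ·(11 - 16) - 7 ≡ 12. → (16, 12)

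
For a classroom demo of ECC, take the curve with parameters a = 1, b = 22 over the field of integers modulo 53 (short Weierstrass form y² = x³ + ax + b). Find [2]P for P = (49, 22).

tangent at (49, 22): λ = (3·49² + 1)/(2·22) ≡ 49/44. 44⁻¹ ≡ 47 (mod 53), so λ ≡ 49·47 ≡ 24.
  x = λ² - 49 - 49 = 576 - 98 ≡ 1; y = λ·(49 - 1) - 22 ≡ 17. → (1, 17)

(1, 17)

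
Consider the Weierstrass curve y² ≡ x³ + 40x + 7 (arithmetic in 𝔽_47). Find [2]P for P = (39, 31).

tangent at (39, 31): λ = (3·39² + 40)/(2·31) ≡ 44/15. 15⁻¹ ≡ 22 (mod 47) since 15·22 = 330 ≡ 1, so λ ≡ 44·22 ≡ 28.
  x = λ² - 39 - 39 = 784 - 78 ≡ 1; y = λ·(39 - 1) - 31 ≡ 46. → (1, 46)

(1, 46)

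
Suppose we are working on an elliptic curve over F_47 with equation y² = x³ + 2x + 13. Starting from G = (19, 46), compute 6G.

Repeated addition: build up to 6G.
2G: tangent at (19, 46): λ = (3·19² + 2)/(2·46) ≡ 4/45. 45⁻¹ ≡ 23 (mod 47) since 45·23 = 1035 ≡ 1, so λ ≡ 4·23 ≡ 45.
  x = λ² - 19 - 19 = 2025 - 38 ≡ 13; y = λ·(19 - 13) - 46 ≡ 36. → (13, 36)
3G: (13, 36) + (19, 46). λ = (46 - 36)/(19 - 13) ≡ 10/6 mod 47. 6⁻¹ ≡ 8 (mod 47), so λ ≡ 33.
  x = λ² - 13 - 19 = 1089 - 32 ≡ 23; y = λ·(13 - 23) - 36 ≡ 10. → (23, 10)
4G: (23, 10) + (19, 46). λ = (46 - 10)/(19 - 23) ≡ 36/43 mod 47. 43⁻¹ ≡ 35 (mod 47) since 43·35 = 1505 ≡ 1, so λ ≡ 38.
  x = λ² - 23 - 19 = 1444 - 42 ≡ 39; y = λ·(23 - 39) - 10 ≡ 40. → (39, 40)
5G: (39, 40) + (19, 46). λ = (46 - 40)/(19 - 39) ≡ 6/27 mod 47. 27⁻¹ ≡ 7 (mod 47), so λ ≡ 42.
  x = λ² - 39 - 19 = 1764 - 58 ≡ 14; y = λ·(39 - 14) - 40 ≡ 23. → (14, 23)
6G: (14, 23) + (19, 46). λ = (46 - 23)/(19 - 14) ≡ 23/5 mod 47. 5⁻¹ ≡ 19 (mod 47) since 5·19 = 95 ≡ 1, so λ ≡ 14.
  x = λ² - 14 - 19 = 196 - 33 ≡ 22; y = λ·(14 - 22) - 23 ≡ 6. → (22, 6)

(22, 6)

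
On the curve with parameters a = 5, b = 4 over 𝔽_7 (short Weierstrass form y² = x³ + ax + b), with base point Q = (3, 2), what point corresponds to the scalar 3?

Repeated addition: build up to 3Q.
2Q: tangent at (3, 2): λ = (3·3² + 5)/(2·2) ≡ 4/4. 4⁻¹ ≡ 2 (mod 7) since 4·2 = 8 ≡ 1, so λ ≡ 4·2 ≡ 1.
  x = λ² - 3 - 3 = 1 - 6 ≡ 2; y = λ·(3 - 2) - 2 ≡ 6. → (2, 6)
3Q: (2, 6) + (3, 2). λ = (2 - 6)/(3 - 2) ≡ 3/1 mod 7. 1⁻¹ ≡ 1 (mod 7) since 1·1 = 1 ≡ 1, so λ ≡ 3.
  x = λ² - 2 - 3 = 9 - 5 ≡ 4; y = λ·(2 - 4) - 6 ≡ 2. → (4, 2)

(4, 2)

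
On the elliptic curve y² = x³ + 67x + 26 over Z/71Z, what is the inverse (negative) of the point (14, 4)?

-(14, 4) = (14, -4 mod 71) = (14, 67).

(14, 67)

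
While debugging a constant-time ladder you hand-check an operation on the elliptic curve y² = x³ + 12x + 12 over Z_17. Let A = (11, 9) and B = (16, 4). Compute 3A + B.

(11, 8)

First 3A:
Repeated addition: build up to 3A.
2A: tangent at (11, 9): λ = (3·11² + 12)/(2·9) ≡ 1/1. 1⁻¹ ≡ 1 (mod 17), so λ ≡ 1·1 ≡ 1.
  x = λ² - 11 - 11 = 1 - 22 ≡ 13; y = λ·(11 - 13) - 9 ≡ 6. → (13, 6)
3A: (13, 6) + (11, 9). λ = (9 - 6)/(11 - 13) ≡ 3/15 mod 17. 15⁻¹ ≡ 8 (mod 17) since 15·8 = 120 ≡ 1, so λ ≡ 7.
  x = λ² - 13 - 11 = 49 - 24 ≡ 8; y = λ·(13 - 8) - 6 ≡ 12. → (8, 12)
3A = (8, 12).
Finally 3A + B:
(8, 12) + (16, 4). λ = (4 - 12)/(16 - 8) ≡ 9/8 mod 17. 8⁻¹ ≡ 15 (mod 17) since 8·15 = 120 ≡ 1, so λ ≡ 16.
  x = λ² - 8 - 16 = 256 - 24 ≡ 11; y = λ·(8 - 11) - 12 ≡ 8. → (11, 8)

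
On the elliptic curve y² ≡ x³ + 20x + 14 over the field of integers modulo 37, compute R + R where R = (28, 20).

(28, 17)

tangent at (28, 20): λ = (3·28² + 20)/(2·20) ≡ 4/3. 3⁻¹ ≡ 25 (mod 37) since 3·25 = 75 ≡ 1, so λ ≡ 4·25 ≡ 26.
  x = λ² - 28 - 28 = 676 - 56 ≡ 28; y = λ·(28 - 28) - 20 ≡ 17. → (28, 17)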